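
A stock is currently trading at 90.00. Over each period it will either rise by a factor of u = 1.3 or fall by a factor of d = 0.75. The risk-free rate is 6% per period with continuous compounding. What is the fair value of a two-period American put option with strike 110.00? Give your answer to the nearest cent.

22.18

Risk-neutral probability p = (e^0.06 − 0.75)/(1.3 − 0.75) = 0.3118/0.5500 = 0.5670
Terminal stock prices: S_uu = 152.1, S_ud = 87.75, S_dd = 50.62
Terminal payoffs (K − S): max(-42.1, 0) = 0, max(22.25, 0) = 22.25, max(59.38, 0) = 59.38
Node u (S = 117): continuation = e^(−0.06)·[0.5670·0.0000 + 0.4330·22.2500] = 9.0737; exercise value = 0.0000 ≤ continuation, so V_u = 9.0737
Node d (S = 67.5): continuation = e^(−0.06)·[0.5670·22.2500 + 0.4330·59.3750] = 36.0941; exercise value = 42.5000 > continuation, so V_d = 42.5000 (exercise)
Node 0 (S = 90): continuation = e^(−0.06)·[0.5670·9.0737 + 0.4330·42.5000] = 22.1768; exercise value = 20.0000 ≤ continuation, so V_0 = 22.1768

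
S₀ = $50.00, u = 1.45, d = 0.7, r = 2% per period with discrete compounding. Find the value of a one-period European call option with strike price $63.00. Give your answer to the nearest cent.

$3.97

Risk-neutral probability p = (1 + 0.02 − 0.7)/(1.45 − 0.7) = 0.3200/0.7500 = 0.4267
Terminal stock prices: S_u = 72.5, S_d = 35
Terminal payoffs (S − K): max(9.5, 0) = 9.5, max(-28, 0) = 0
Node 0 (S = 50): V_0 = 1/1.02·[0.4267·9.5000 + 0.5733·0.0000] = 3.9739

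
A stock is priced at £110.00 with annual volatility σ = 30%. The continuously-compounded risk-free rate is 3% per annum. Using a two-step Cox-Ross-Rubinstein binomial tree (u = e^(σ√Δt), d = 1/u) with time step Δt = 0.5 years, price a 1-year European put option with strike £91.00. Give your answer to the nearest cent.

CRR parameters: u = e^(σ√Δt) = e^(0.3·√0.5) = 1.2363, d = 1/u = 0.8089
Per-period rate: rΔt = 0.03·0.5 = 0.015, so R = e^0.015 = 1.0151
Risk-neutral probability p = (e^0.015 − 0.8089)/(1.2363 − 0.8089) = 0.2063/0.4275 = 0.4825
Terminal stock prices: S_uu = 168.1, S_ud = 110, S_dd = 71.97
Terminal payoffs (K − S): max(-77.13, 0) = 0, max(-19, 0) = 0, max(19.03, 0) = 19.03
Node u (S = 136): V_u = e^(−0.015)·[0.4825·0.0000 + 0.5175·0.0000] = 0.0000
Node d (S = 88.97): V_d = e^(−0.015)·[0.4825·0.0000 + 0.5175·19.0324] = 9.7022
Node 0 (S = 110): V_0 = e^(−0.015)·[0.4825·0.0000 + 0.5175·9.7022] = 4.9459

£4.95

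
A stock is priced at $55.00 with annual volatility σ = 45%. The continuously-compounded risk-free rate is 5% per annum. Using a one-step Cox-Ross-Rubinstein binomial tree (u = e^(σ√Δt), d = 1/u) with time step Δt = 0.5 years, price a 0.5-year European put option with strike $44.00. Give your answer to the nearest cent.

CRR parameters: u = e^(σ√Δt) = e^(0.45·√0.5) = 1.3746, d = 1/u = 0.7275
Per-period rate: rΔt = 0.05·0.5 = 0.025, so R = e^0.025 = 1.0253
Risk-neutral probability p = (e^0.025 − 0.7275)/(1.3746 − 0.7275) = 0.2979/0.6472 = 0.4602
Terminal stock prices: S_u = 75.61, S_d = 40.01
Terminal payoffs (K − S): max(-31.61, 0) = 0, max(3.99, 0) = 3.99
Node 0 (S = 55): V_0 = e^(−0.025)·[0.4602·0.0000 + 0.5398·3.9898] = 2.1004

$2.10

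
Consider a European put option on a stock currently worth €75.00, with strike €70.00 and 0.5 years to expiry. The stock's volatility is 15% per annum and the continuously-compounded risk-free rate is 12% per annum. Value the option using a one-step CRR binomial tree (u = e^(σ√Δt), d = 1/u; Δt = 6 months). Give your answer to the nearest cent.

€0.57

CRR parameters: u = e^(σ√Δt) = e^(0.15·√0.5) = 1.1119, d = 1/u = 0.8994
Per-period rate: rΔt = 0.12·0.5 = 0.06, so R = e^0.06 = 1.0618
Risk-neutral probability p = (e^0.06 − 0.8994)/(1.1119 − 0.8994) = 0.1625/0.2125 = 0.7645
Terminal stock prices: S_u = 83.39, S_d = 67.45
Terminal payoffs (K − S): max(-13.39, 0) = 0, max(2.548, 0) = 2.548
Node 0 (S = 75): V_0 = e^(−0.06)·[0.7645·0.0000 + 0.2355·2.5476] = 0.5651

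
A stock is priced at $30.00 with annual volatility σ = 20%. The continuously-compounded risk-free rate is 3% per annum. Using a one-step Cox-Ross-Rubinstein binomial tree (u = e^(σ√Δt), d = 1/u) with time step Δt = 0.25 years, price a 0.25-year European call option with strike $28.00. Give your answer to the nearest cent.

CRR parameters: u = e^(σ√Δt) = e^(0.2·√0.25) = 1.1052, d = 1/u = 0.9048
Per-period rate: rΔt = 0.03·0.25 = 0.0075, so R = e^0.0075 = 1.0075
Risk-neutral probability p = (e^0.0075 − 0.9048)/(1.1052 − 0.9048) = 0.1027/0.2003 = 0.5126
Terminal stock prices: S_u = 33.16, S_d = 27.15
Terminal payoffs (S − K): max(5.155, 0) = 5.155, max(-0.8549, 0) = 0
Node 0 (S = 30): V_0 = e^(−0.0075)·[0.5126·5.1551 + 0.4874·0.0000] = 2.6228

$2.62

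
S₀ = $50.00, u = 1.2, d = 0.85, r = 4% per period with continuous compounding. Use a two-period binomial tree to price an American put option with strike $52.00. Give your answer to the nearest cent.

Risk-neutral probability p = (e^0.04 − 0.85)/(1.2 − 0.85) = 0.1908/0.3500 = 0.5452
Terminal stock prices: S_uu = 72, S_ud = 51, S_dd = 36.12
Terminal payoffs (K − S): max(-20, 0) = 0, max(1, 0) = 1, max(15.88, 0) = 15.88
Node u (S = 60): continuation = e^(−0.04)·[0.5452·0.0000 + 0.4548·1.0000] = 0.4370; exercise value = 0.0000 ≤ continuation, so V_u = 0.4370
Node d (S = 42.5): continuation = e^(−0.04)·[0.5452·1.0000 + 0.4548·15.8750] = 7.4611; exercise value = 9.5000 > continuation, so V_d = 9.5000 (exercise)
Node 0 (S = 50): continuation = e^(−0.04)·[0.5452·0.4370 + 0.4548·9.5000] = 4.3803; exercise value = 2.0000 ≤ continuation, so V_0 = 4.3803

$4.38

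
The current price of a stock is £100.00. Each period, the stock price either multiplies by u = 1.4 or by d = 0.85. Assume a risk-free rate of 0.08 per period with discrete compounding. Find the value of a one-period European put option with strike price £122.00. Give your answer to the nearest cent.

£19.93

Risk-neutral probability p = (1 + 0.08 − 0.85)/(1.4 − 0.85) = 0.2300/0.5500 = 0.4182
Terminal stock prices: S_u = 140, S_d = 85
Terminal payoffs (K − S): max(-18, 0) = 0, max(37, 0) = 37
Node 0 (S = 100): V_0 = 1/1.08·[0.4182·0.0000 + 0.5818·37.0000] = 19.9327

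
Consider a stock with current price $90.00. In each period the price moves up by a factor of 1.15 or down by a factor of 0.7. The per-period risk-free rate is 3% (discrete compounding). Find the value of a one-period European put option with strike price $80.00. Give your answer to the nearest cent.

$4.40

Risk-neutral probability p = (1 + 0.03 − 0.7)/(1.15 − 0.7) = 0.3300/0.4500 = 0.7333
Terminal stock prices: S_u = 103.5, S_d = 63
Terminal payoffs (K − S): max(-23.5, 0) = 0, max(17, 0) = 17
Node 0 (S = 90): V_0 = 1/1.03·[0.7333·0.0000 + 0.2667·17.0000] = 4.4013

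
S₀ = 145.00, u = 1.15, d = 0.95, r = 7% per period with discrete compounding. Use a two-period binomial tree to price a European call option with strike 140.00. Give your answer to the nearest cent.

Risk-neutral probability p = (1 + 0.07 − 0.95)/(1.15 − 0.95) = 0.1200/0.2000 = 0.6000
Terminal stock prices: S_uu = 191.8, S_ud = 158.4, S_dd = 130.9
Terminal payoffs (S − K): max(51.76, 0) = 51.76, max(18.41, 0) = 18.41, max(-9.138, 0) = 0
Node u (S = 166.8): V_u = 1/1.07·[0.6000·51.7625 + 0.4000·18.4125] = 35.9089
Node d (S = 137.8): V_d = 1/1.07·[0.6000·18.4125 + 0.4000·0.0000] = 10.3248
Node 0 (S = 145): V_0 = 1/1.07·[0.6000·35.9089 + 0.4000·10.3248] = 23.9955

24.00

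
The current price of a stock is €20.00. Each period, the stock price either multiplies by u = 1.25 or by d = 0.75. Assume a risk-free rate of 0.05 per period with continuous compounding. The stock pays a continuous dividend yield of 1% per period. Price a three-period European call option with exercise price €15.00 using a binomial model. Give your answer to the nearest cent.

€7.16

Per-period risk-free factor R = e^0.05 = 1.0513; dividend-adjusted growth = e^(0.05−0.01) = 1.0408.
Risk-neutral probability p = (1.0408 − 0.75)/(1.25 − 0.75) = 0.2908/0.5000 = 0.5816
Terminal stock prices: S_uuu = 39.06, S_uud = 23.44, S_udd = 14.06, S_ddd = 8.438
Terminal payoffs (S − K): max(24.06, 0) = 24.06, max(8.438, 0) = 8.438, max(-0.9375, 0) = 0, max(-6.562, 0) = 0
Node uu (S = 31.25): V_uu = e^(−0.05)·[0.5816·24.0625 + 0.4184·8.4375] = 16.6706
Node ud (S = 18.75): V_ud = e^(−0.05)·[0.5816·8.4375 + 0.4184·0.0000] = 4.6681
Node dd (S = 11.25): V_dd = e^(−0.05)·[0.5816·0.0000 + 0.4184·0.0000] = 0.0000
Node u (S = 25): V_u = e^(−0.05)·[0.5816·16.6706 + 0.4184·4.6681] = 11.0809
Node d (S = 15): V_d = e^(−0.05)·[0.5816·4.6681 + 0.4184·0.0000] = 2.5826
Node 0 (S = 20): V_0 = e^(−0.05)·[0.5816·11.0809 + 0.4184·2.5826] = 7.1584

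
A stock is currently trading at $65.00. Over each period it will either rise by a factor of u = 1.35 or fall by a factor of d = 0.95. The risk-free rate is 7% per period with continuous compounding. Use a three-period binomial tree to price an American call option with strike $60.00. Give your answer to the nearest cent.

$17.52

Risk-neutral probability p = (e^0.07 − 0.95)/(1.35 − 0.95) = 0.1225/0.4000 = 0.3063
Terminal stock prices: S_uuu = 159.9, S_uud = 112.5, S_udd = 79.19, S_ddd = 55.73
Terminal payoffs (S − K): max(99.92, 0) = 99.92, max(52.54, 0) = 52.54, max(19.19, 0) = 19.19, max(-4.271, 0) = 0
Node uu (S = 118.5): continuation = e^(−0.07)·[0.3063·99.9244 + 0.6937·52.5394] = 62.5189; exercise value = 58.4625 ≤ continuation, so V_uu = 62.5189
Node ud (S = 83.36): continuation = e^(−0.07)·[0.3063·52.5394 + 0.6937·19.1944] = 27.4189; exercise value = 23.3625 ≤ continuation, so V_ud = 27.4189
Node dd (S = 58.66): continuation = e^(−0.07)·[0.3063·19.1944 + 0.6937·0.0000] = 5.4812; exercise value = 0.0000 ≤ continuation, so V_dd = 5.4812
Node u (S = 87.75): continuation = e^(−0.07)·[0.3063·62.5189 + 0.6937·27.4189] = 35.5885; exercise value = 27.7500 ≤ continuation, so V_u = 35.5885
Node d (S = 61.75): continuation = e^(−0.07)·[0.3063·27.4189 + 0.6937·5.4812] = 11.3753; exercise value = 1.7500 ≤ continuation, so V_d = 11.3753
Node 0 (S = 65): continuation = e^(−0.07)·[0.3063·35.5885 + 0.6937·11.3753] = 17.5207; exercise value = 5.0000 ≤ continuation, so V_0 = 17.5207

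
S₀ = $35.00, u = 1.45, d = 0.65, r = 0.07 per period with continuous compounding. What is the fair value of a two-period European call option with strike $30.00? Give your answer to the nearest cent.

$11.86

Risk-neutral probability p = (e^0.07 − 0.65)/(1.45 − 0.65) = 0.4225/0.8000 = 0.5281
Terminal stock prices: S_uu = 73.59, S_ud = 32.99, S_dd = 14.79
Terminal payoffs (S − K): max(43.59, 0) = 43.59, max(2.988, 0) = 2.988, max(-15.21, 0) = 0
Node u (S = 50.75): V_u = e^(−0.07)·[0.5281·43.5875 + 0.4719·2.9875] = 22.7782
Node d (S = 22.75): V_d = e^(−0.07)·[0.5281·2.9875 + 0.4719·0.0000] = 1.4711
Node 0 (S = 35): V_0 = e^(−0.07)·[0.5281·22.7782 + 0.4719·1.4711] = 11.8639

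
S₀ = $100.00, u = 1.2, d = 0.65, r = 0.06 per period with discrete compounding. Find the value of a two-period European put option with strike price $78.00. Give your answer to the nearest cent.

$2.06

Risk-neutral probability p = (1 + 0.06 − 0.65)/(1.2 − 0.65) = 0.4100/0.5500 = 0.7455
Terminal stock prices: S_uu = 144, S_ud = 78, S_dd = 42.25
Terminal payoffs (K − S): max(-66, 0) = 0, max(0, 0) = 0, max(35.75, 0) = 35.75
Node u (S = 120): V_u = 1/1.06·[0.7455·0.0000 + 0.2545·0.0000] = 0.0000
Node d (S = 65): V_d = 1/1.06·[0.7455·0.0000 + 0.2545·35.7500] = 8.5849
Node 0 (S = 100): V_0 = 1/1.06·[0.7455·0.0000 + 0.2545·8.5849] = 2.0616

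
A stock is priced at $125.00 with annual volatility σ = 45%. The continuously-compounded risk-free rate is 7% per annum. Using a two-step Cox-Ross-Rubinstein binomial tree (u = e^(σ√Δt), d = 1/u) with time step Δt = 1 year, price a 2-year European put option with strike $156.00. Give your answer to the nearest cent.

CRR parameters: u = e^(σ√Δt) = e^(0.45·√1) = 1.5683, d = 1/u = 0.6376
Per-period rate: rΔt = 0.07·1 = 0.07, so R = e^0.07 = 1.0725
Risk-neutral probability p = (e^0.07 − 0.6376)/(1.5683 − 0.6376) = 0.4349/0.9307 = 0.4673
Terminal stock prices: S_uu = 307.5, S_ud = 125, S_dd = 50.82
Terminal payoffs (K − S): max(-151.5, 0) = 0, max(31, 0) = 31, max(105.2, 0) = 105.2
Node u (S = 196): V_u = e^(−0.07)·[0.4673·0.0000 + 0.5327·31.0000] = 15.3982
Node d (S = 79.7): V_d = e^(−0.07)·[0.4673·31.0000 + 0.5327·105.1788] = 65.7499
Node 0 (S = 125): V_0 = e^(−0.07)·[0.4673·15.3982 + 0.5327·65.7499] = 39.3676

$39.37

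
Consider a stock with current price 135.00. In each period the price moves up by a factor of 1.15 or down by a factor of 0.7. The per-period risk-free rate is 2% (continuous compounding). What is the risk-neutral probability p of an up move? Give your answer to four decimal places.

Risk-neutral probability p = (e^0.02 − 0.7)/(1.15 − 0.7) = 0.3202/0.4500 = 0.7116

p = 0.7116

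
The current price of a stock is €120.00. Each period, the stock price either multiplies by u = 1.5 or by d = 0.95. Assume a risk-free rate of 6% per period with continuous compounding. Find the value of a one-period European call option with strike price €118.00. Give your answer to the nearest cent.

€11.87

Risk-neutral probability p = (e^0.06 − 0.95)/(1.5 − 0.95) = 0.1118/0.5500 = 0.2033
Terminal stock prices: S_u = 180, S_d = 114
Terminal payoffs (S − K): max(62, 0) = 62, max(-4, 0) = 0
Node 0 (S = 120): V_0 = e^(−0.06)·[0.2033·62.0000 + 0.7967·0.0000] = 11.8729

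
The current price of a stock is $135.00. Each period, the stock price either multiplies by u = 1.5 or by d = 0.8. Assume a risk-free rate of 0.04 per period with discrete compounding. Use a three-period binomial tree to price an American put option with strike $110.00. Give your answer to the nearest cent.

$10.31

Risk-neutral probability p = (1 + 0.04 − 0.8)/(1.5 − 0.8) = 0.2400/0.7000 = 0.3429
Terminal stock prices: S_uuu = 455.6, S_uud = 243, S_udd = 129.6, S_ddd = 69.12
Terminal payoffs (K − S): max(-345.6, 0) = 0, max(-133, 0) = 0, max(-19.6, 0) = 0, max(40.88, 0) = 40.88
Node uu (S = 303.8): continuation = 1/1.04·[0.3429·0.0000 + 0.6571·0.0000] = 0.0000; exercise value = 0.0000 ≤ continuation, so V_uu = 0.0000
Node ud (S = 162): continuation = 1/1.04·[0.3429·0.0000 + 0.6571·0.0000] = 0.0000; exercise value = 0.0000 ≤ continuation, so V_ud = 0.0000
Node dd (S = 86.4): continuation = 1/1.04·[0.3429·0.0000 + 0.6571·40.8800] = 25.8308; exercise value = 23.6000 ≤ continuation, so V_dd = 25.8308
Node u (S = 202.5): continuation = 1/1.04·[0.3429·0.0000 + 0.6571·0.0000] = 0.0000; exercise value = 0.0000 ≤ continuation, so V_u = 0.0000
Node d (S = 108): continuation = 1/1.04·[0.3429·0.0000 + 0.6571·25.8308] = 16.3216; exercise value = 2.0000 ≤ continuation, so V_d = 16.3216
Node 0 (S = 135): continuation = 1/1.04·[0.3429·0.0000 + 0.6571·16.3216] = 10.3131; exercise value = 0.0000 ≤ continuation, so V_0 = 10.3131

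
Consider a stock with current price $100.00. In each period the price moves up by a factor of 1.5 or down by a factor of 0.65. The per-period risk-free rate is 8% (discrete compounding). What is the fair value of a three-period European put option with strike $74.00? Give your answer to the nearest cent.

Risk-neutral probability p = (1 + 0.08 − 0.65)/(1.5 − 0.65) = 0.4300/0.8500 = 0.5059
Terminal stock prices: S_uuu = 337.5, S_uud = 146.2, S_udd = 63.38, S_ddd = 27.46
Terminal payoffs (K − S): max(-263.5, 0) = 0, max(-72.25, 0) = 0, max(10.62, 0) = 10.62, max(46.54, 0) = 46.54
Node uu (S = 225): V_uu = 1/1.08·[0.5059·0.0000 + 0.4941·0.0000] = 0.0000
Node ud (S = 97.5): V_ud = 1/1.08·[0.5059·0.0000 + 0.4941·10.6250] = 4.8611
Node dd (S = 42.25): V_dd = 1/1.08·[0.5059·10.6250 + 0.4941·46.5375] = 26.2685
Node u (S = 150): V_u = 1/1.08·[0.5059·0.0000 + 0.4941·4.8611] = 2.2240
Node d (S = 65): V_d = 1/1.08·[0.5059·4.8611 + 0.4941·26.2685] = 14.2953
Node 0 (S = 100): V_0 = 1/1.08·[0.5059·2.2240 + 0.4941·14.2953] = 7.5821

$7.58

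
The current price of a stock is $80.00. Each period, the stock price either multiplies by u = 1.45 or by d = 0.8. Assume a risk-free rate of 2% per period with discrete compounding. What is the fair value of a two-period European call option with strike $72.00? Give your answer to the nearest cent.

Risk-neutral probability p = (1 + 0.02 − 0.8)/(1.45 − 0.8) = 0.2200/0.6500 = 0.3385
Terminal stock prices: S_uu = 168.2, S_ud = 92.8, S_dd = 51.2
Terminal payoffs (S − K): max(96.2, 0) = 96.2, max(20.8, 0) = 20.8, max(-20.8, 0) = 0
Node u (S = 116): V_u = 1/1.02·[0.3385·96.2000 + 0.6615·20.8000] = 45.4118
Node d (S = 64): V_d = 1/1.02·[0.3385·20.8000 + 0.6615·0.0000] = 6.9020
Node 0 (S = 80): V_0 = 1/1.02·[0.3385·45.4118 + 0.6615·6.9020] = 19.5451

$19.55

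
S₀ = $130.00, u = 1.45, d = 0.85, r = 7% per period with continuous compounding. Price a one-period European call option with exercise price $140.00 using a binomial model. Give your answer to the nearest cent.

$16.77

Risk-neutral probability p = (e^0.07 − 0.85)/(1.45 − 0.85) = 0.2225/0.6000 = 0.3708
Terminal stock prices: S_u = 188.5, S_d = 110.5
Terminal payoffs (S − K): max(48.5, 0) = 48.5, max(-29.5, 0) = 0
Node 0 (S = 130): V_0 = e^(−0.07)·[0.3708·48.5000 + 0.6292·0.0000] = 16.7701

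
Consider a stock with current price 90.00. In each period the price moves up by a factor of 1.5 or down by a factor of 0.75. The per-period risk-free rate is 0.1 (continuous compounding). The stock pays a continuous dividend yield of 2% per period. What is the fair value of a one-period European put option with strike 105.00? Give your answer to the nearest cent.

18.85

Per-period risk-free factor R = e^0.1 = 1.1052; dividend-adjusted growth = e^(0.1−0.02) = 1.0833.
Risk-neutral probability p = (1.0833 − 0.75)/(1.5 − 0.75) = 0.3333/0.7500 = 0.4444
Terminal stock prices: S_u = 135, S_d = 67.5
Terminal payoffs (K − S): max(-30, 0) = 0, max(37.5, 0) = 37.5
Node 0 (S = 90): V_0 = e^(−0.1)·[0.4444·0.0000 + 0.5556·37.5000] = 18.8529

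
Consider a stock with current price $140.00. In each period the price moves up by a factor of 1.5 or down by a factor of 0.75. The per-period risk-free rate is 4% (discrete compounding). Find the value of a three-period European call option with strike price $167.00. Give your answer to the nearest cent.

Risk-neutral probability p = (1 + 0.04 − 0.75)/(1.5 − 0.75) = 0.2900/0.7500 = 0.3867
Terminal stock prices: S_uuu = 472.5, S_uud = 236.2, S_udd = 118.1, S_ddd = 59.06
Terminal payoffs (S − K): max(305.5, 0) = 305.5, max(69.25, 0) = 69.25, max(-48.88, 0) = 0, max(-107.9, 0) = 0
Node uu (S = 315): V_uu = 1/1.04·[0.3867·305.5000 + 0.6133·69.2500] = 154.4231
Node ud (S = 157.5): V_ud = 1/1.04·[0.3867·69.2500 + 0.6133·0.0000] = 25.7468
Node dd (S = 78.75): V_dd = 1/1.04·[0.3867·0.0000 + 0.6133·0.0000] = 0.0000
Node u (S = 210): V_u = 1/1.04·[0.3867·154.4231 + 0.6133·25.7468] = 72.5977
Node d (S = 105): V_d = 1/1.04·[0.3867·25.7468 + 0.6133·0.0000] = 9.5725
Node 0 (S = 140): V_0 = 1/1.04·[0.3867·72.5977 + 0.6133·9.5725] = 32.6368

$32.64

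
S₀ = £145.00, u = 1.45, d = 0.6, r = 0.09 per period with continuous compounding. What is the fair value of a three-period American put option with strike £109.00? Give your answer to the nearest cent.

£13.50

Risk-neutral probability p = (e^0.09 − 0.6)/(1.45 − 0.6) = 0.4942/0.8500 = 0.5814
Terminal stock prices: S_uuu = 442.1, S_uud = 182.9, S_udd = 75.69, S_ddd = 31.32
Terminal payoffs (K − S): max(-333.1, 0) = 0, max(-73.92, 0) = 0, max(33.31, 0) = 33.31, max(77.68, 0) = 77.68
Node uu (S = 304.9): continuation = e^(−0.09)·[0.5814·0.0000 + 0.4186·0.0000] = 0.0000; exercise value = 0.0000 ≤ continuation, so V_uu = 0.0000
Node ud (S = 126.1): continuation = e^(−0.09)·[0.5814·0.0000 + 0.4186·33.3100] = 12.7440; exercise value = 0.0000 ≤ continuation, so V_ud = 12.7440
Node dd (S = 52.2): continuation = e^(−0.09)·[0.5814·33.3100 + 0.4186·77.6800] = 47.4185; exercise value = 56.8000 > continuation, so V_dd = 56.8000 (exercise)
Node u (S = 210.2): continuation = e^(−0.09)·[0.5814·0.0000 + 0.4186·12.7440] = 4.8757; exercise value = 0.0000 ≤ continuation, so V_u = 4.8757
Node d (S = 87): continuation = e^(−0.09)·[0.5814·12.7440 + 0.4186·56.8000] = 28.5025; exercise value = 22.0000 ≤ continuation, so V_d = 28.5025
Node 0 (S = 145): continuation = e^(−0.09)·[0.5814·4.8757 + 0.4186·28.5025] = 13.4954; exercise value = 0.0000 ≤ continuation, so V_0 = 13.4954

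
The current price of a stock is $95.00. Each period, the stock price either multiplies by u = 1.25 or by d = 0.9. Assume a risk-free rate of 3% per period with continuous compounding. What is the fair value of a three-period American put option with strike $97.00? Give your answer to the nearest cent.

$7.65

Risk-neutral probability p = (e^0.03 − 0.9)/(1.25 − 0.9) = 0.1305/0.3500 = 0.3727
Terminal stock prices: S_uuu = 185.5, S_uud = 133.6, S_udd = 96.19, S_ddd = 69.26
Terminal payoffs (K − S): max(-88.55, 0) = 0, max(-36.59, 0) = 0, max(0.8125, 0) = 0.8125, max(27.74, 0) = 27.74
Node uu (S = 148.4): continuation = e^(−0.03)·[0.3727·0.0000 + 0.6273·0.0000] = 0.0000; exercise value = 0.0000 ≤ continuation, so V_uu = 0.0000
Node ud (S = 106.9): continuation = e^(−0.03)·[0.3727·0.0000 + 0.6273·0.8125] = 0.4946; exercise value = 0.0000 ≤ continuation, so V_ud = 0.4946
Node dd (S = 76.95): continuation = e^(−0.03)·[0.3727·0.8125 + 0.6273·27.7450] = 17.1832; exercise value = 20.0500 > continuation, so V_dd = 20.0500 (exercise)
Node u (S = 118.8): continuation = e^(−0.03)·[0.3727·0.0000 + 0.6273·0.4946] = 0.3011; exercise value = 0.0000 ≤ continuation, so V_u = 0.3011
Node d (S = 85.5): continuation = e^(−0.03)·[0.3727·0.4946 + 0.6273·20.0500] = 12.3840; exercise value = 11.5000 ≤ continuation, so V_d = 12.3840
Node 0 (S = 95): continuation = e^(−0.03)·[0.3727·0.3011 + 0.6273·12.3840] = 7.6475; exercise value = 2.0000 ≤ continuation, so V_0 = 7.6475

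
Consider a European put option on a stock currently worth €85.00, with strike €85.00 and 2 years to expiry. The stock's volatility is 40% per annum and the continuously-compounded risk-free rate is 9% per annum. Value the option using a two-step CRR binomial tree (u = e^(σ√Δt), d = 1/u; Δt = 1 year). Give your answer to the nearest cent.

€9.16

CRR parameters: u = e^(σ√Δt) = e^(0.4·√1) = 1.4918, d = 1/u = 0.6703
Per-period rate: rΔt = 0.09·1 = 0.09, so R = e^0.09 = 1.0942
Risk-neutral probability p = (e^0.09 − 0.6703)/(1.4918 − 0.6703) = 0.4239/0.8215 = 0.5159
Terminal stock prices: S_uu = 189.2, S_ud = 85, S_dd = 38.19
Terminal payoffs (K − S): max(-104.2, 0) = 0, max(0, 0) = 0, max(46.81, 0) = 46.81
Node u (S = 126.8): V_u = e^(−0.09)·[0.5159·0.0000 + 0.4841·0.0000] = 0.0000
Node d (S = 56.98): V_d = e^(−0.09)·[0.5159·0.0000 + 0.4841·46.8070] = 20.7069
Node 0 (S = 85): V_0 = e^(−0.09)·[0.5159·0.0000 + 0.4841·20.7069] = 9.1605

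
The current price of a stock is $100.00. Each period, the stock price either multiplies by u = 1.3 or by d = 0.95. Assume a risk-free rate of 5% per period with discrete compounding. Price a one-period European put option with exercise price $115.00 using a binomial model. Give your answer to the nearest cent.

$13.61

Risk-neutral probability p = (1 + 0.05 − 0.95)/(1.3 − 0.95) = 0.1000/0.3500 = 0.2857
Terminal stock prices: S_u = 130, S_d = 95
Terminal payoffs (K − S): max(-15, 0) = 0, max(20, 0) = 20
Node 0 (S = 100): V_0 = 1/1.05·[0.2857·0.0000 + 0.7143·20.0000] = 13.6054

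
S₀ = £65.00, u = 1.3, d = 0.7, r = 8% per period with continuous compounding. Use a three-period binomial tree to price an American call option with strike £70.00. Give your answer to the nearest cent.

£17.33

Risk-neutral probability p = (e^0.08 − 0.7)/(1.3 − 0.7) = 0.3833/0.6000 = 0.6388
Terminal stock prices: S_uuu = 142.8, S_uud = 76.89, S_udd = 41.4, S_ddd = 22.29
Terminal payoffs (S − K): max(72.81, 0) = 72.81, max(6.895, 0) = 6.895, max(-28.6, 0) = 0, max(-47.71, 0) = 0
Node uu (S = 109.9): continuation = e^(−0.08)·[0.6388·72.8050 + 0.3612·6.8950] = 45.2319; exercise value = 39.8500 ≤ continuation, so V_uu = 45.2319
Node ud (S = 59.15): continuation = e^(−0.08)·[0.6388·6.8950 + 0.3612·0.0000] = 4.0660; exercise value = 0.0000 ≤ continuation, so V_ud = 4.0660
Node dd (S = 31.85): continuation = e^(−0.08)·[0.6388·0.0000 + 0.3612·0.0000] = 0.0000; exercise value = 0.0000 ≤ continuation, so V_dd = 0.0000
Node u (S = 84.5): continuation = e^(−0.08)·[0.6388·45.2319 + 0.3612·4.0660] = 28.0288; exercise value = 14.5000 ≤ continuation, so V_u = 28.0288
Node d (S = 45.5): continuation = e^(−0.08)·[0.6388·4.0660 + 0.3612·0.0000] = 2.3977; exercise value = 0.0000 ≤ continuation, so V_d = 2.3977
Node 0 (S = 65): continuation = e^(−0.08)·[0.6388·28.0288 + 0.3612·2.3977] = 17.3279; exercise value = 0.0000 ≤ continuation, so V_0 = 17.3279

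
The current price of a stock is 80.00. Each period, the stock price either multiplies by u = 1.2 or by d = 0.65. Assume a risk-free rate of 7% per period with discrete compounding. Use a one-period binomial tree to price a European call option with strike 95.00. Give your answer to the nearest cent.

0.71

Risk-neutral probability p = (1 + 0.07 − 0.65)/(1.2 − 0.65) = 0.4200/0.5500 = 0.7636
Terminal stock prices: S_u = 96, S_d = 52
Terminal payoffs (S − K): max(1, 0) = 1, max(-43, 0) = 0
Node 0 (S = 80): V_0 = 1/1.07·[0.7636·1.0000 + 0.2364·0.0000] = 0.7137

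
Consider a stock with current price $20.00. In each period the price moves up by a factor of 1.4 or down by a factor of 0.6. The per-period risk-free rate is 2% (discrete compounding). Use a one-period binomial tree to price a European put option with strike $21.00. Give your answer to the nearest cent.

$4.19

Risk-neutral probability p = (1 + 0.02 − 0.6)/(1.4 − 0.6) = 0.4200/0.8000 = 0.5250
Terminal stock prices: S_u = 28, S_d = 12
Terminal payoffs (K − S): max(-7, 0) = 0, max(9, 0) = 9
Node 0 (S = 20): V_0 = 1/1.02·[0.5250·0.0000 + 0.4750·9.0000] = 4.1912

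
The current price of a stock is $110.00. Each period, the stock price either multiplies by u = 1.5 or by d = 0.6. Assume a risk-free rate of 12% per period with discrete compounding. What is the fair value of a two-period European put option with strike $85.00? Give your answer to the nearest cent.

Risk-neutral probability p = (1 + 0.12 − 0.6)/(1.5 − 0.6) = 0.5200/0.9000 = 0.5778
Terminal stock prices: S_uu = 247.5, S_ud = 99, S_dd = 39.6
Terminal payoffs (K − S): max(-162.5, 0) = 0, max(-14, 0) = 0, max(45.4, 0) = 45.4
Node u (S = 165): V_u = 1/1.12·[0.5778·0.0000 + 0.4222·0.0000] = 0.0000
Node d (S = 66): V_d = 1/1.12·[0.5778·0.0000 + 0.4222·45.4000] = 17.1151
Node 0 (S = 110): V_0 = 1/1.12·[0.5778·0.0000 + 0.4222·17.1151] = 6.4521

$6.45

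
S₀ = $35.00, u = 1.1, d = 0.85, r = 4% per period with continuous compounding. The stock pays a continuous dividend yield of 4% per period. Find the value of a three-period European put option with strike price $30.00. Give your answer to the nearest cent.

Per-period risk-free factor R = e^0.04 = 1.0408; dividend-adjusted growth = e^(0.04−0.04) = 1.0000.
Risk-neutral probability p = (1.0000 − 0.85)/(1.1 − 0.85) = 0.1500/0.2500 = 0.6000
Terminal stock prices: S_uuu = 46.59, S_uud = 36, S_udd = 27.82, S_ddd = 21.49
Terminal payoffs (K − S): max(-16.59, 0) = 0, max(-5.998, 0) = 0, max(2.184, 0) = 2.184, max(8.506, 0) = 8.506
Node uu (S = 42.35): V_uu = e^(−0.04)·[0.6000·0.0000 + 0.4000·0.0000] = 0.0000
Node ud (S = 32.73): V_ud = e^(−0.04)·[0.6000·0.0000 + 0.4000·2.1838] = 0.8392
Node dd (S = 25.29): V_dd = e^(−0.04)·[0.6000·2.1838 + 0.4000·8.5056] = 4.5277
Node u (S = 38.5): V_u = e^(−0.04)·[0.6000·0.0000 + 0.4000·0.8392] = 0.3225
Node d (S = 29.75): V_d = e^(−0.04)·[0.6000·0.8392 + 0.4000·4.5277] = 2.2239
Node 0 (S = 35): V_0 = e^(−0.04)·[0.6000·0.3225 + 0.4000·2.2239] = 1.0406

$1.04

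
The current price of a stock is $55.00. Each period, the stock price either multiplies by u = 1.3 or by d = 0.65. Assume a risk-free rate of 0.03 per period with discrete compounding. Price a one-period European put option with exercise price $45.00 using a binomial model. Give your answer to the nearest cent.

$3.73

Risk-neutral probability p = (1 + 0.03 − 0.65)/(1.3 − 0.65) = 0.3800/0.6500 = 0.5846
Terminal stock prices: S_u = 71.5, S_d = 35.75
Terminal payoffs (K − S): max(-26.5, 0) = 0, max(9.25, 0) = 9.25
Node 0 (S = 55): V_0 = 1/1.03·[0.5846·0.0000 + 0.4154·9.2500] = 3.7304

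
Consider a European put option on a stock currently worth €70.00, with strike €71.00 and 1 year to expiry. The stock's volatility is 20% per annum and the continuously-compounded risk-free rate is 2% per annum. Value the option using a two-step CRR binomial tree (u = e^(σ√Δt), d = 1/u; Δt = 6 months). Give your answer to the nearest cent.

CRR parameters: u = e^(σ√Δt) = e^(0.2·√0.5) = 1.1519, d = 1/u = 0.8681
Per-period rate: rΔt = 0.02·0.5 = 0.01, so R = e^0.01 = 1.0101
Risk-neutral probability p = (e^0.01 − 0.8681)/(1.1519 − 0.8681) = 0.1419/0.2838 = 0.5001
Terminal stock prices: S_uu = 92.88, S_ud = 70, S_dd = 52.75
Terminal payoffs (K − S): max(-21.88, 0) = 0, max(1, 0) = 1, max(18.25, 0) = 18.25
Node u (S = 80.63): V_u = e^(−0.01)·[0.5001·0.0000 + 0.4999·1.0000] = 0.4949
Node d (S = 60.77): V_d = e^(−0.01)·[0.5001·1.0000 + 0.4999·18.2453] = 9.5249
Node 0 (S = 70): V_0 = e^(−0.01)·[0.5001·0.4949 + 0.4999·9.5249] = 4.9590

€4.96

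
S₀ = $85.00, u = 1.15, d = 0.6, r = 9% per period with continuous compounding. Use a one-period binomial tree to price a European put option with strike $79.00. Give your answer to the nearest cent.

Risk-neutral probability p = (e^0.09 − 0.6)/(1.15 − 0.6) = 0.4942/0.5500 = 0.8985
Terminal stock prices: S_u = 97.75, S_d = 51
Terminal payoffs (K − S): max(-18.75, 0) = 0, max(28, 0) = 28
Node 0 (S = 85): V_0 = e^(−0.09)·[0.8985·0.0000 + 0.1015·28.0000] = 2.5974

$2.60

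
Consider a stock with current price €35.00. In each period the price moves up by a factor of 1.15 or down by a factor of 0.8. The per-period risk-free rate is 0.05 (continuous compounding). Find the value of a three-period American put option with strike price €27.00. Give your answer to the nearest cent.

Risk-neutral probability p = (e^0.05 − 0.8)/(1.15 − 0.8) = 0.2513/0.3500 = 0.7179
Terminal stock prices: S_uuu = 53.23, S_uud = 37.03, S_udd = 25.76, S_ddd = 17.92
Terminal payoffs (K − S): max(-26.23, 0) = 0, max(-10.03, 0) = 0, max(1.24, 0) = 1.24, max(9.08, 0) = 9.08
Node uu (S = 46.29): continuation = e^(−0.05)·[0.7179·0.0000 + 0.2821·0.0000] = 0.0000; exercise value = 0.0000 ≤ continuation, so V_uu = 0.0000
Node ud (S = 32.2): continuation = e^(−0.05)·[0.7179·0.0000 + 0.2821·1.2400] = 0.3327; exercise value = 0.0000 ≤ continuation, so V_ud = 0.3327
Node dd (S = 22.4): continuation = e^(−0.05)·[0.7179·1.2400 + 0.2821·9.0800] = 3.2832; exercise value = 4.6000 > continuation, so V_dd = 4.6000 (exercise)
Node u (S = 40.25): continuation = e^(−0.05)·[0.7179·0.0000 + 0.2821·0.3327] = 0.0893; exercise value = 0.0000 ≤ continuation, so V_u = 0.0893
Node d (S = 28): continuation = e^(−0.05)·[0.7179·0.3327 + 0.2821·4.6000] = 1.4615; exercise value = 0.0000 ≤ continuation, so V_d = 1.4615
Node 0 (S = 35): continuation = e^(−0.05)·[0.7179·0.0893 + 0.2821·1.4615] = 0.4531; exercise value = 0.0000 ≤ continuation, so V_0 = 0.4531

€0.45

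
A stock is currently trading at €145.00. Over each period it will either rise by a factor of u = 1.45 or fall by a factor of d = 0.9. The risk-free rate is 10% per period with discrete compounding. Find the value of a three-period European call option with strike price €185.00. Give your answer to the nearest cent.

Risk-neutral probability p = (1 + 0.1 − 0.9)/(1.45 − 0.9) = 0.2000/0.5500 = 0.3636
Terminal stock prices: S_uuu = 442.1, S_uud = 274.4, S_udd = 170.3, S_ddd = 105.7
Terminal payoffs (S − K): max(257.1, 0) = 257.1, max(89.38, 0) = 89.38, max(-14.7, 0) = 0, max(-79.29, 0) = 0
Node uu (S = 304.9): V_uu = 1/1.1·[0.3636·257.0506 + 0.6364·89.3763] = 136.6807
Node ud (S = 189.2): V_ud = 1/1.1·[0.3636·89.3763 + 0.6364·0.0000] = 29.5459
Node dd (S = 117.5): V_dd = 1/1.1·[0.3636·0.0000 + 0.6364·0.0000] = 0.0000
Node u (S = 210.2): V_u = 1/1.1·[0.3636·136.6807 + 0.6364·29.5459] = 62.2763
Node d (S = 130.5): V_d = 1/1.1·[0.3636·29.5459 + 0.6364·0.0000] = 9.7672
Node 0 (S = 145): V_0 = 1/1.1·[0.3636·62.2763 + 0.6364·9.7672] = 26.2377

€26.24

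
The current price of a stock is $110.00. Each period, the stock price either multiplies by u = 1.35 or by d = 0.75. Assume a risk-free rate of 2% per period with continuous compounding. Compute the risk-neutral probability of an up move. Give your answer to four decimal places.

p = 0.4503

Risk-neutral probability p = (e^0.02 − 0.75)/(1.35 − 0.75) = 0.2702/0.6000 = 0.4503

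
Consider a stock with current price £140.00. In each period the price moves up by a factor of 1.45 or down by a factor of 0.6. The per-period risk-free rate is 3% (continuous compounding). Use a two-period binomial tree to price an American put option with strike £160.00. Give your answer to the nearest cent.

Risk-neutral probability p = (e^0.03 − 0.6)/(1.45 − 0.6) = 0.4305/0.8500 = 0.5064
Terminal stock prices: S_uu = 294.4, S_ud = 121.8, S_dd = 50.4
Terminal payoffs (K − S): max(-134.4, 0) = 0, max(38.2, 0) = 38.2, max(109.6, 0) = 109.6
Node u (S = 203): continuation = e^(−0.03)·[0.5064·0.0000 + 0.4936·38.2000] = 18.2976; exercise value = 0.0000 ≤ continuation, so V_u = 18.2976
Node d (S = 84): continuation = e^(−0.03)·[0.5064·38.2000 + 0.4936·109.6000] = 71.2713; exercise value = 76.0000 > continuation, so V_d = 76.0000 (exercise)
Node 0 (S = 140): continuation = e^(−0.03)·[0.5064·18.2976 + 0.4936·76.0000] = 45.3960; exercise value = 20.0000 ≤ continuation, so V_0 = 45.3960

£45.40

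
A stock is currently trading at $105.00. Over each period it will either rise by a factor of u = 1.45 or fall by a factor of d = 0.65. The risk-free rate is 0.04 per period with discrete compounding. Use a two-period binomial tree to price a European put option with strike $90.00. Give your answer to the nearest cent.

Risk-neutral probability p = (1 + 0.04 − 0.65)/(1.45 − 0.65) = 0.3900/0.8000 = 0.4875
Terminal stock prices: S_uu = 220.8, S_ud = 98.96, S_dd = 44.36
Terminal payoffs (K − S): max(-130.8, 0) = 0, max(-8.963, 0) = 0, max(45.64, 0) = 45.64
Node u (S = 152.2): V_u = 1/1.04·[0.4875·0.0000 + 0.5125·0.0000] = 0.0000
Node d (S = 68.25): V_d = 1/1.04·[0.4875·0.0000 + 0.5125·45.6375] = 22.4896
Node 0 (S = 105): V_0 = 1/1.04·[0.4875·0.0000 + 0.5125·22.4896] = 11.0826

$11.08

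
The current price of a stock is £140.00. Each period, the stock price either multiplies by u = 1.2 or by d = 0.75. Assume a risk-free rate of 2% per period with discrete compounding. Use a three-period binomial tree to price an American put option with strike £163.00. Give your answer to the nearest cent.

£32.88

Risk-neutral probability p = (1 + 0.02 − 0.75)/(1.2 − 0.75) = 0.2700/0.4500 = 0.6000
Terminal stock prices: S_uuu = 241.9, S_uud = 151.2, S_udd = 94.5, S_ddd = 59.06
Terminal payoffs (K − S): max(-78.92, 0) = 0, max(11.8, 0) = 11.8, max(68.5, 0) = 68.5, max(103.9, 0) = 103.9
Node uu (S = 201.6): continuation = 1/1.02·[0.6000·0.0000 + 0.4000·11.8000] = 4.6275; exercise value = 0.0000 ≤ continuation, so V_uu = 4.6275
Node ud (S = 126): continuation = 1/1.02·[0.6000·11.8000 + 0.4000·68.5000] = 33.8039; exercise value = 37.0000 > continuation, so V_ud = 37.0000 (exercise)
Node dd (S = 78.75): continuation = 1/1.02·[0.6000·68.5000 + 0.4000·103.9375] = 81.0539; exercise value = 84.2500 > continuation, so V_dd = 84.2500 (exercise)
Node u (S = 168): continuation = 1/1.02·[0.6000·4.6275 + 0.4000·37.0000] = 17.2318; exercise value = 0.0000 ≤ continuation, so V_u = 17.2318
Node d (S = 105): continuation = 1/1.02·[0.6000·37.0000 + 0.4000·84.2500] = 54.8039; exercise value = 58.0000 > continuation, so V_d = 58.0000 (exercise)
Node 0 (S = 140): continuation = 1/1.02·[0.6000·17.2318 + 0.4000·58.0000] = 32.8815; exercise value = 23.0000 ≤ continuation, so V_0 = 32.8815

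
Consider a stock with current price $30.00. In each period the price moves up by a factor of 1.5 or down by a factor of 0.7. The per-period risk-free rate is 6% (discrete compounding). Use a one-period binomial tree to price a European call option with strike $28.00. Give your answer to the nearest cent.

Risk-neutral probability p = (1 + 0.06 − 0.7)/(1.5 − 0.7) = 0.3600/0.8000 = 0.4500
Terminal stock prices: S_u = 45, S_d = 21
Terminal payoffs (S − K): max(17, 0) = 17, max(-7, 0) = 0
Node 0 (S = 30): V_0 = 1/1.06·[0.4500·17.0000 + 0.5500·0.0000] = 7.2170

$7.22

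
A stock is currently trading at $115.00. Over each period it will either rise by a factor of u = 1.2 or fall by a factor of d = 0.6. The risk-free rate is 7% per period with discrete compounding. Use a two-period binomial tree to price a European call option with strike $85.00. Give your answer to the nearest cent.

$43.20

Risk-neutral probability p = (1 + 0.07 − 0.6)/(1.2 − 0.6) = 0.4700/0.6000 = 0.7833
Terminal stock prices: S_uu = 165.6, S_ud = 82.8, S_dd = 41.4
Terminal payoffs (S − K): max(80.6, 0) = 80.6, max(-2.2, 0) = 0, max(-43.6, 0) = 0
Node u (S = 138): V_u = 1/1.07·[0.7833·80.6000 + 0.2167·0.0000] = 59.0062
Node d (S = 69): V_d = 1/1.07·[0.7833·0.0000 + 0.2167·0.0000] = 0.0000
Node 0 (S = 115): V_0 = 1/1.07·[0.7833·59.0062 + 0.2167·0.0000] = 43.1977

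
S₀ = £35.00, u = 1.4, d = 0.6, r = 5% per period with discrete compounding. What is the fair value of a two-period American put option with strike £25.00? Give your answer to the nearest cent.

£2.15

Risk-neutral probability p = (1 + 0.05 − 0.6)/(1.4 − 0.6) = 0.4500/0.8000 = 0.5625
Terminal stock prices: S_uu = 68.6, S_ud = 29.4, S_dd = 12.6
Terminal payoffs (K − S): max(-43.6, 0) = 0, max(-4.4, 0) = 0, max(12.4, 0) = 12.4
Node u (S = 49): continuation = 1/1.05·[0.5625·0.0000 + 0.4375·0.0000] = 0.0000; exercise value = 0.0000 ≤ continuation, so V_u = 0.0000
Node d (S = 21): continuation = 1/1.05·[0.5625·0.0000 + 0.4375·12.4000] = 5.1667; exercise value = 4.0000 ≤ continuation, so V_d = 5.1667
Node 0 (S = 35): continuation = 1/1.05·[0.5625·0.0000 + 0.4375·5.1667] = 2.1528; exercise value = 0.0000 ≤ continuation, so V_0 = 2.1528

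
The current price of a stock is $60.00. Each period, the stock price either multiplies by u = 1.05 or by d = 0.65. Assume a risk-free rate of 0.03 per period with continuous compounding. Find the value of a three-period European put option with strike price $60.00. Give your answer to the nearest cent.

Risk-neutral probability p = (e^0.03 − 0.65)/(1.05 − 0.65) = 0.3805/0.4000 = 0.9511
Terminal stock prices: S_uuu = 69.46, S_uud = 43, S_udd = 26.62, S_ddd = 16.48
Terminal payoffs (K − S): max(-9.458, 0) = 0, max(17, 0) = 17, max(33.38, 0) = 33.38, max(43.52, 0) = 43.52
Node uu (S = 66.15): V_uu = e^(−0.03)·[0.9511·0.0000 + 0.0489·17.0025] = 0.8063
Node ud (S = 40.95): V_ud = e^(−0.03)·[0.9511·17.0025 + 0.0489·33.3825] = 17.2767
Node dd (S = 25.35): V_dd = e^(−0.03)·[0.9511·33.3825 + 0.0489·43.5225] = 32.8767
Node u (S = 63): V_u = e^(−0.03)·[0.9511·0.8063 + 0.0489·17.2767] = 1.5634
Node d (S = 39): V_d = e^(−0.03)·[0.9511·17.2767 + 0.0489·32.8767] = 17.5059
Node 0 (S = 60): V_0 = e^(−0.03)·[0.9511·1.5634 + 0.0489·17.5059] = 2.2732

$2.27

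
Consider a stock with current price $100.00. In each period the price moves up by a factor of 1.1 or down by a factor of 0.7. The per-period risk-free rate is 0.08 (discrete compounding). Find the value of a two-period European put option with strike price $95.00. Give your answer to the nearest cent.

$1.56

Risk-neutral probability p = (1 + 0.08 − 0.7)/(1.1 − 0.7) = 0.3800/0.4000 = 0.9500
Terminal stock prices: S_uu = 121, S_ud = 77, S_dd = 49
Terminal payoffs (K − S): max(-26, 0) = 0, max(18, 0) = 18, max(46, 0) = 46
Node u (S = 110): V_u = 1/1.08·[0.9500·0.0000 + 0.0500·18.0000] = 0.8333
Node d (S = 70): V_d = 1/1.08·[0.9500·18.0000 + 0.0500·46.0000] = 17.9630
Node 0 (S = 100): V_0 = 1/1.08·[0.9500·0.8333 + 0.0500·17.9630] = 1.5646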